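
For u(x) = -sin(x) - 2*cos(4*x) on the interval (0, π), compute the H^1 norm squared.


||u||_{H^1(0,π)}^2 = -136/15 + 35*π

u'(x) = 8*sin(4*x) - cos(x).
Expand u² and (u')² and integrate term by term on (0, π), using: for integers n ≥ 1, ∫_0^π sin²(nx) dx = ∫_0^π cos²(nx) dx = π/2; for n ≠ n', ∫_0^π sin(nx)sin(n'x) dx = ∫_0^π cos(nx)cos(n'x) dx = 0; and by product-to-sum, ∫_0^π sin(nx)cos(n'x) dx = ½∫_0^π [sin((n+n')x) + sin((n−n')x)] dx, which is 0 when n+n' is even and 2n/(n²−n'²) when n+n' is odd (it need not vanish on (0, π)).
  u² squared terms: (-1)²·∫sin(x)² dx = 1·π/2 = π/2;  (-2)²·∫cos(4x)² dx = 4·π/2 = 2*π.
  u² cross terms: 2·(-1)·(-2)·∫sin(x)·cos(4x) dx = 4·(-2/15) = -8/15.
  So ∫_0^π u² dx = π/2 + 2*π − 8/15 = -8/15 + 5*π/2.
  (u')² squared terms: (-1)²·∫cos(x)² dx = 1·π/2 = π/2;  (8)²·∫sin(4x)² dx = 64·π/2 = 32*π.
  (u')² cross terms: 2·(-1)·(8)·∫cos(x)·sin(4x) dx = -16·(8/15) = -128/15.
  So ∫_0^π (u')² dx = π/2 + 32*π − 128/15 = -128/15 + 65*π/2.
||u||_{H^1}^2 = (-8/15 + 5*π/2) + (-128/15 + 65*π/2) = -136/15 + 35*π.


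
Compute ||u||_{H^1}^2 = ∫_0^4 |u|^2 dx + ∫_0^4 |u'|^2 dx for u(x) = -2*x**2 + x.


||u||_{H^1}^2 = 12988/15

The H^1 norm (squared) on an interval (0, L) is
  ||u||_{H^1}^2 = ∫_0^L u(x)^2 dx + ∫_0^L u'(x)^2 dx.
Compute u'(x) = 1 - 4*x.
Then u(x)^2 = 4*x**4 - 4*x**3 + x**2 and u'(x)^2 = 16*x**2 - 8*x + 1.
Integrate each monomial from 0 to 4 using ∫_0^4 c·x^n dx = c·4^(n+1)/(n+1):
  ∫_0^4 u(x)^2 dx = ∫_0^4 (4*x^4 - 4*x^3 + x^2) dx. Term by term:
    ∫_0^4 4*x^4 dx = 4096/5;  ∫_0^4 -4*x^3 dx = -256;  ∫_0^4 x^2 dx = 64/3.
  Sum: 4096/5 − 256 + 64/3 = 8768/15.
  ∫_0^4 u'(x)^2 dx = ∫_0^4 (16*x^2 - 8*x + 1) dx. Term by term:
    ∫_0^4 16*x^2 dx = 1024/3;  ∫_0^4 -8*x dx = -64;  ∫_0^4 1 dx = 4.
  Sum: 1024/3 − 64 + 4 = 844/3.
Adding: ||u||_{H^1}^2 = 8768/15 + 844/3 = 12988/15.


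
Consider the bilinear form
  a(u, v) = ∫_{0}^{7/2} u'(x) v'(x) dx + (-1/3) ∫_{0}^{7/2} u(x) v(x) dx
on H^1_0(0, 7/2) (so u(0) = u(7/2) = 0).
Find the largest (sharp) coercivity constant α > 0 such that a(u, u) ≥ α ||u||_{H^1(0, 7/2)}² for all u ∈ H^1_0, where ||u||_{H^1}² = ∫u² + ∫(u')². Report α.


α = (-49 + 12*π^2)/(3*(4*π^2 + 49))

Coercivity of a(·,·) on H^1_0(0, 7/2) means a(u, u) ≥ α ||u||_{H^1}² for every u ∈ H^1_0.
The interval has length L = 7/2, and Poincaré/coercivity depend only on L. Here a(u, u) = ∫(u')² + (-1/3)·∫u².
Here c = -1/3 < 0 with |c| < (π/L)² = 4*π^2/49, so coercivity still holds. The condition a(u,u) ≥ α||u||_{H^1}² reads (1−α)∫(u')² ≥ (α−c)∫u². Any admissible α is ≤ 1 (rapidly oscillating u have ∫u²/∫(u')² → 0), and α = 1 would force 0 ≥ (1−c)∫u², impossible since c < 1; so 1−α > 0. By the sharp Poincaré inequality on H^1_0 of an interval of length L, ∫(u')² ≥ (π/L)²∫u² with equality for the first sine mode sin(π(x−x₀)/L) (x₀ the left endpoint), so the inequality holds for all u iff (1−α)(π/L)² ≥ α − c, i.e. α ≤ ((π/L)² + c)/((π/L)² + 1) = (1 + c(L/π)²)/(1 + (L/π)²). (Direct route, valid since c ≤ 0: Poincaré gives c∫u² ≥ c(L/π)²∫(u')², so a(u,u) ≥ (1 + c(L/π)²)∫(u')², while ||u||_{H^1}² ≤ (1 + (L/π)²)∫(u')²; dividing yields the same α.) With (π/L)² = 4*π^2/49 and c = -1/3, the largest admissible constant is α = ((π/L)² + c)/((π/L)² + 1).
Simplifying, α = (-49 + 12*π^2)/(3*(4*π^2 + 49)).


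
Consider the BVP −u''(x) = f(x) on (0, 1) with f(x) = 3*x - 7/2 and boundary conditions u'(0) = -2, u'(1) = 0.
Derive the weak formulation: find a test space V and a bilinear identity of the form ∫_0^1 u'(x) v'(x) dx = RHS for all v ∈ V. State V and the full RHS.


V = H^1(0, 1) (v unrestricted at boundary; u is determined up to an additive constant); weak form: ∫_0^1 u'v' dx = ∫_0^1 (3*x - 7/2) v dx + 2·v(0) for all v ∈ V.

Multiply both sides by a test function v and integrate from 0 to 1:
  ∫_0^1 −u''(x) v(x) dx = ∫_0^1 f(x) v(x) dx.
Integrate the LHS by parts once:
  ∫_0^1 −u'' v dx = −[u'(x) v(x)]_0^1 + ∫_0^1 u'(x) v'(x) dx.
Thus ∫_0^1 u'(x) v'(x) dx = ∫_0^1 f(x) v(x) dx + [u'(x) v(x)]_0^1.
Choose V so that boundary terms are either known or forced to vanish.
u has inhomogeneous Neumann u'(0) = -2, u'(1) = 0. [u' v]_0^1 = (0)·v(1) − (-2)·v(0) = 2·v(0). Take V = H^1(0, 1); boundary term becomes part of RHS.
Weak formulation: find u (satisfying any essential BC) such that ∫_0^1 u'(x) v'(x) dx = ∫_0^1 f v dx + 2·v(0) for all v ∈ V (Neumann data are natural BCs: they enter the RHS as boundary terms).
Substituting f(x) = 3*x - 7/2, the right-hand side is ∫_0^1 (3*x - 7/2) v dx + 2·v(0).
Compatibility check (pure Neumann): taking v ≡ 1 ∈ V gives 0 = ∫_0^1 f dx + (0) − (-2), i.e. ∫_0^1 f dx must equal u'(0) − u'(1) = -2. Indeed ∫_0^1 (3*x - 7/2) dx = -2, so the data are compatible. The solution is then unique only up to an additive constant (fix it e.g. by requiring ∫_0^1 u dx = 0).


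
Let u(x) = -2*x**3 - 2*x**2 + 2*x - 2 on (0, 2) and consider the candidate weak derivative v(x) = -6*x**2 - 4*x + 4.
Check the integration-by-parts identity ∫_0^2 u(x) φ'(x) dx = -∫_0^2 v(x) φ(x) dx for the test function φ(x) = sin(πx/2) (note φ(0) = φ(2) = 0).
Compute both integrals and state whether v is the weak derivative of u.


LHS = -192/π^3 + 56/π, RHS = -192/π^3 + 48/π. No, v is not the weak derivative of u.

u(x) = -2*x**3 - 2*x**2 + 2*x - 2, classical derivative u'(x) = -6*x**2 - 4*x + 2.
φ(x) = sin(πx/2), so φ'(x) = π*cos(π*x/2)/2.
Note φ(0) = φ(2) = 0, so the boundary term u·φ vanishes.
LHS = ∫_0^2 u(x) φ'(x) dx = ∫_0^2 (-π*x^3*cos(π*x/2) - π*x^2*cos(π*x/2) + π*x*cos(π*x/2) - π*cos(π*x/2)) dx. Term by term:
  ∫_0^2 -π*cos(π*x/2) dx = 0;  ∫_0^2 π*x*cos(π*x/2) dx = -8/π;  ∫_0^2 -π*x^2*cos(π*x/2) dx = 16/π;
  ∫_0^2 -π*x^3*cos(π*x/2) dx = -192/π^3 + 48/π.
Sum: 0 − 8/π + 16/π + -192/π^3 + 48/π = -192/π^3 + 56/π.
So LHS = -192/π^3 + 56/π.
∫_0^2 v(x) φ(x) dx = ∫_0^2 (-6*x^2*sin(π*x/2) - 4*x*sin(π*x/2) + 4*sin(π*x/2)) dx. Term by term:
  ∫_0^2 4*sin(π*x/2) dx = 16/π;  ∫_0^2 -6*x^2*sin(π*x/2) dx = -48/π + 192/π^3;  ∫_0^2 -4*x*sin(π*x/2) dx = -16/π.
Sum: 16/π + -48/π + 192/π^3 − 16/π = -48/π + 192/π^3.
So RHS = -∫_0^2 v(x) φ(x) dx = -192/π^3 + 48/π.
LHS − RHS = 8/π ≠ 0, so the identity fails.
(For a valid weak derivative the identity must hold for EVERY test function, in particular this one. The failure shows v is NOT the weak derivative of u.)
Correct weak derivative would be u'(x) = -6*x**2 - 4*x + 2.


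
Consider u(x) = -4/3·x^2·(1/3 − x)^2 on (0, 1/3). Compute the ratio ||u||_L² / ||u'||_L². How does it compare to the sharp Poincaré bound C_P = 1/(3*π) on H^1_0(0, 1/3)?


||u||_L² / ||u'||_L² = sqrt(3)/18 < C_P = 1/(3*π).

u(x) = -4/3·x^2·(1/3 − x)^2, so u'(x) = 8*x*(-18*x^2 + 9*x - 1)/27.
u(x) = -4/3·x^2·(1/3 − x)^2 vanishes at x = 0 and x = 1/3, so u ∈ H^1_0(0, 1/3). Differentiate via the product rule and integrate the resulting polynomials term by term.
  ∫_0^1/3 u² dx = ∫_0^1/3 (16*x^8/9 - 64*x^7/27 + 32*x^6/27 - 64*x^5/243 + 16*x^4/729) dx. Term by term:
    ∫_0^1/3 16*x^8/9 dx = 16/1594323;  ∫_0^1/3 -64*x^7/27 dx = -8/177147;  ∫_0^1/3 32*x^6/27 dx = 32/413343;
    ∫_0^1/3 -64*x^5/243 dx = -32/531441;  ∫_0^1/3 16*x^4/729 dx = 16/885735.
  Sum: 16/1594323 − 8/177147 + 32/413343 − 32/531441 + 16/885735 = 8/55801305.
  ∫_0^1/3 (u')² dx = ∫_0^1/3 (256*x^6/9 - 256*x^5/9 + 832*x^4/81 - 128*x^3/81 + 64*x^2/729) dx. Term by term:
    ∫_0^1/3 256*x^6/9 dx = 256/137781;  ∫_0^1/3 -256*x^5/9 dx = -128/19683;  ∫_0^1/3 832*x^4/81 dx = 832/98415;
    ∫_0^1/3 -128*x^3/81 dx = -32/6561;  ∫_0^1/3 64*x^2/729 dx = 64/59049.
  Sum: 256/137781 − 128/19683 + 832/98415 − 32/6561 + 64/59049 = 32/2066715.
∫_0^1/3 u² dx = 8/55801305, so ||u||_L² = 2*sqrt(210)/76545.
∫_0^1/3 (u')² dx = 32/2066715, so ||u'||_L² = 4*sqrt(70)/8505.
Ratio ||u||_L² / ||u'||_L² = sqrt(3)/18.
Sharp Poincaré constant on H^1_0(0, 1/3) is C_P = L/π = 1/(3*π), achieved by sin(3*π·x).
A polynomial bump cannot attain the sharp Poincaré constant (only the first sine eigenfunction does), so the ratio is strictly less than C_P, consistent with ||u||_L² ≤ C_P ||u'||_L².


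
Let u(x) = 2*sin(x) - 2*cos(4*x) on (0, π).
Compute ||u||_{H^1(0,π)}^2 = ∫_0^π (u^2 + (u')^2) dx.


||u||_{H^1(0,π)}^2 = 272/15 + 38*π

u'(x) = 8*sin(4*x) + 2*cos(x).
Expand u² and (u')² and integrate term by term on (0, π), using: for integers n ≥ 1, ∫_0^π sin²(nx) dx = ∫_0^π cos²(nx) dx = π/2; for n ≠ n', ∫_0^π sin(nx)sin(n'x) dx = ∫_0^π cos(nx)cos(n'x) dx = 0; and by product-to-sum, ∫_0^π sin(nx)cos(n'x) dx = ½∫_0^π [sin((n+n')x) + sin((n−n')x)] dx, which is 0 when n+n' is even and 2n/(n²−n'²) when n+n' is odd (it need not vanish on (0, π)).
  u² squared terms: (-2)²·∫cos(4x)² dx = 4·π/2 = 2*π;  (2)²·∫sin(x)² dx = 4·π/2 = 2*π.
  u² cross terms: 2·(-2)·(2)·∫cos(4x)·sin(x) dx = -8·(-2/15) = 16/15.
  So ∫_0^π u² dx = 2*π + 2*π + 16/15 = 16/15 + 4*π.
  (u')² squared terms: (2)²·∫cos(x)² dx = 4·π/2 = 2*π;  (8)²·∫sin(4x)² dx = 64·π/2 = 32*π.
  (u')² cross terms: 2·(2)·(8)·∫cos(x)·sin(4x) dx = 32·(8/15) = 256/15.
  So ∫_0^π (u')² dx = 2*π + 32*π + 256/15 = 256/15 + 34*π.
||u||_{H^1}^2 = (16/15 + 4*π) + (256/15 + 34*π) = 272/15 + 38*π.


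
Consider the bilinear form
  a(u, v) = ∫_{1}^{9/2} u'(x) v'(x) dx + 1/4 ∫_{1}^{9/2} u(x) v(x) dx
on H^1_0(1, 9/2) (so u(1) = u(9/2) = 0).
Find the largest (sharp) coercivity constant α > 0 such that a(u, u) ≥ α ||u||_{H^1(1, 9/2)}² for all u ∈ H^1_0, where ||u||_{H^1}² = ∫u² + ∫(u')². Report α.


α = (49 + 16*π^2)/(4*(4*π^2 + 49))

Coercivity of a(·,·) on H^1_0(1, 9/2) means a(u, u) ≥ α ||u||_{H^1}² for every u ∈ H^1_0.
The interval has length L = 7/2, and Poincaré/coercivity depend only on L. Here a(u, u) = ∫(u')² + (1/4)·∫u².
Here 0 < c = 1/4 < 1. The condition a(u,u) ≥ α||u||_{H^1}² reads (1−α)∫(u')² ≥ (α−c)∫u². Any admissible α is ≤ 1 (rapidly oscillating u have ∫u²/∫(u')² → 0), and α = 1 would force 0 ≥ (1−c)∫u², impossible since c < 1; so 1−α > 0. By the sharp Poincaré inequality on H^1_0 of an interval of length L, ∫(u')² ≥ (π/L)²∫u² with equality for the first sine mode sin(π(x−x₀)/L) (x₀ the left endpoint), so the inequality holds for all u iff (1−α)(π/L)² ≥ α − c, i.e. α ≤ ((π/L)² + c)/((π/L)² + 1) = (1 + c(L/π)²)/(1 + (L/π)²). With (π/L)² = 4*π^2/49 and c = 1/4, the largest admissible constant is α = ((π/L)² + c)/((π/L)² + 1).
Simplifying, α = (49 + 16*π^2)/(4*(4*π^2 + 49)).


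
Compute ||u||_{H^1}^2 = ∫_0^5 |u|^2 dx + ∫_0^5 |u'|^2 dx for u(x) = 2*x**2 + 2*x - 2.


||u||_{H^1}^2 = 4390

The H^1 norm (squared) on an interval (0, L) is
  ||u||_{H^1}^2 = ∫_0^L u(x)^2 dx + ∫_0^L u'(x)^2 dx.
Compute u'(x) = 4*x + 2.
Then u(x)^2 = 4*x**4 + 8*x**3 - 4*x**2 - 8*x + 4 and u'(x)^2 = 16*x**2 + 16*x + 4.
Integrate each monomial from 0 to 5 using ∫_0^5 c·x^n dx = c·5^(n+1)/(n+1):
  ∫_0^5 u(x)^2 dx = ∫_0^5 (4*x^4 + 8*x^3 - 4*x^2 - 8*x + 4) dx. Term by term:
    ∫_0^5 4*x^4 dx = 2500;  ∫_0^5 8*x^3 dx = 1250;  ∫_0^5 -4*x^2 dx = -500/3;
    ∫_0^5 -8*x dx = -100;  ∫_0^5 4 dx = 20.
  Sum: 2500 + 1250 − 500/3 − 100 + 20 = 10510/3.
  ∫_0^5 u'(x)^2 dx = ∫_0^5 (16*x^2 + 16*x + 4) dx. Term by term:
    ∫_0^5 16*x^2 dx = 2000/3;  ∫_0^5 16*x dx = 200;  ∫_0^5 4 dx = 20.
  Sum: 2000/3 + 200 + 20 = 2660/3.
Adding: ||u||_{H^1}^2 = 10510/3 + 2660/3 = 4390.


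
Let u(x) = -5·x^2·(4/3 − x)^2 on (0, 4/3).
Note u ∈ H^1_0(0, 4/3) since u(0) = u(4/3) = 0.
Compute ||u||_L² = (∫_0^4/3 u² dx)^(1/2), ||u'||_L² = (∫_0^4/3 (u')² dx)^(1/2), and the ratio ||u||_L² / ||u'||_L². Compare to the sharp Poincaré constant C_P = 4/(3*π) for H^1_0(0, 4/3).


||u||_L² / ||u'||_L² = 2*sqrt(3)/9 < C_P = 4/(3*π).

u(x) = -5·x^2·(4/3 − x)^2, so u'(x) = 20*x*(-9*x^2 + 18*x - 8)/9.
u(x) = -5·x^2·(4/3 − x)^2 vanishes at x = 0 and x = 4/3, so u ∈ H^1_0(0, 4/3). Differentiate via the product rule and integrate the resulting polynomials term by term.
  ∫_0^4/3 u² dx = ∫_0^4/3 (25*x^8 - 400*x^7/3 + 800*x^6/3 - 6400*x^5/27 + 6400*x^4/81) dx. Term by term:
    ∫_0^4/3 25*x^8 dx = 6553600/177147;  ∫_0^4/3 -400*x^7/3 dx = -3276800/19683;  ∫_0^4/3 800*x^6/3 dx = 13107200/45927;
    ∫_0^4/3 -6400*x^5/27 dx = -13107200/59049;  ∫_0^4/3 6400*x^4/81 dx = 1310720/19683.
  Sum: 6553600/177147 − 3276800/19683 + 13107200/45927 − 13107200/59049 + 1310720/19683 = 655360/1240029.
  ∫_0^4/3 (u')² dx = ∫_0^4/3 (400*x^6 - 1600*x^5 + 20800*x^4/9 - 12800*x^3/9 + 25600*x^2/81) dx. Term by term:
    ∫_0^4/3 400*x^6 dx = 6553600/15309;  ∫_0^4/3 -1600*x^5 dx = -3276800/2187;  ∫_0^4/3 20800*x^4/9 dx = 4259840/2187;
    ∫_0^4/3 -12800*x^3/9 dx = -819200/729;  ∫_0^4/3 25600*x^2/81 dx = 1638400/6561.
  Sum: 6553600/15309 − 3276800/2187 + 4259840/2187 − 819200/729 + 1638400/6561 = 163840/45927.
∫_0^4/3 u² dx = 655360/1240029, so ||u||_L² = 256*sqrt(210)/5103.
∫_0^4/3 (u')² dx = 163840/45927, so ||u'||_L² = 128*sqrt(70)/567.
Ratio ||u||_L² / ||u'||_L² = 2*sqrt(3)/9.
Sharp Poincaré constant on H^1_0(0, 4/3) is C_P = L/π = 4/(3*π), achieved by sin(3*π/4·x).
A polynomial bump cannot attain the sharp Poincaré constant (only the first sine eigenfunction does), so the ratio is strictly less than C_P, consistent with ||u||_L² ≤ C_P ||u'||_L².


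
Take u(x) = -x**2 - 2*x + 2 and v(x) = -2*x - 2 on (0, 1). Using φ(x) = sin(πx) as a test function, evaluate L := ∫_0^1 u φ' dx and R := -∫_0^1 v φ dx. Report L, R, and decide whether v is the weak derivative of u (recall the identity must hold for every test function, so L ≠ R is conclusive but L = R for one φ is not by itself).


LHS = 6/π, RHS = 6/π. Yes, v = u' weakly.

u(x) = -x**2 - 2*x + 2, classical derivative u'(x) = -2*x - 2.
φ(x) = sin(πx), so φ'(x) = π*cos(π*x).
Note φ(0) = φ(1) = 0, so the boundary term u·φ vanishes.
LHS = ∫_0^1 u(x) φ'(x) dx = ∫_0^1 (-π*x^2*cos(π*x) - 2*π*x*cos(π*x) + 2*π*cos(π*x)) dx. Term by term:
  ∫_0^1 2*π*cos(π*x) dx = 0;  ∫_0^1 -π*x^2*cos(π*x) dx = 2/π;  ∫_0^1 -2*π*x*cos(π*x) dx = 4/π.
Sum: 0 + 2/π + 4/π = 6/π.
So LHS = 6/π.
∫_0^1 v(x) φ(x) dx = ∫_0^1 (-2*x*sin(π*x) - 2*sin(π*x)) dx. Term by term:
  ∫_0^1 -2*sin(π*x) dx = -4/π;  ∫_0^1 -2*x*sin(π*x) dx = -2/π.
Sum: -4/π − 2/π = -6/π.
So RHS = -∫_0^1 v(x) φ(x) dx = 6/π.
LHS = RHS, so the identity holds for this test φ.
Moreover u is smooth here and v(x) = u'(x) = -2*x - 2 pointwise, so the identity holds for every test function. Hence v is the weak derivative of u.


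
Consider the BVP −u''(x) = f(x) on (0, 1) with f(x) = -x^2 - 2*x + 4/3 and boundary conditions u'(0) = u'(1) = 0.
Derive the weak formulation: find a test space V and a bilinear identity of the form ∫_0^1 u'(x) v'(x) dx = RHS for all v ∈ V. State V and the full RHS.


V = H^1(0, 1) (no boundary constraint on v; u is determined up to an additive constant); weak form: ∫_0^1 u'v' dx = ∫_0^1 (-x^2 - 2*x + 4/3) v dx for all v ∈ V.

Multiply both sides by a test function v and integrate from 0 to 1:
  ∫_0^1 −u''(x) v(x) dx = ∫_0^1 f(x) v(x) dx.
Integrate the LHS by parts once:
  ∫_0^1 −u'' v dx = −[u'(x) v(x)]_0^1 + ∫_0^1 u'(x) v'(x) dx.
Thus ∫_0^1 u'(x) v'(x) dx = ∫_0^1 f(x) v(x) dx + [u'(x) v(x)]_0^1.
Choose V so that boundary terms are either known or forced to vanish.
u has homogeneous Neumann: u'(0) = u'(1) = 0. So [u' v]_0^1 = 0·v(1) − 0·v(0) = 0 for any v; take V = H^1(0, 1).
Weak formulation: find u (satisfying any essential BC) such that ∫_0^1 u'(x) v'(x) dx = ∫_0^1 f v dx for all v ∈ V (homogeneous Neumann, so boundary terms vanish).
Substituting f(x) = -x^2 - 2*x + 4/3, the right-hand side is ∫_0^1 (-x^2 - 2*x + 4/3) v dx.
Compatibility check (pure Neumann): taking v ≡ 1 ∈ V gives 0 = ∫_0^1 f dx + (0) − (0), i.e. ∫_0^1 f dx must equal u'(0) − u'(1) = 0. Indeed ∫_0^1 (-x^2 - 2*x + 4/3) dx = 0, so the data are compatible. The solution is then unique only up to an additive constant (fix it e.g. by requiring ∫_0^1 u dx = 0).


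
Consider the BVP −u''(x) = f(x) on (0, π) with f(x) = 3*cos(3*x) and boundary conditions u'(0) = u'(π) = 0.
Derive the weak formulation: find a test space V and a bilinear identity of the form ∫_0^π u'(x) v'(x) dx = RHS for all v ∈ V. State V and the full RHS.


V = H^1(0, π) (no boundary constraint on v; u is determined up to an additive constant); weak form: ∫_0^π u'v' dx = ∫_0^π (3*cos(3*x)) v dx for all v ∈ V.

Multiply both sides by a test function v and integrate from 0 to π:
  ∫_0^π −u''(x) v(x) dx = ∫_0^π f(x) v(x) dx.
Integrate the LHS by parts once:
  ∫_0^π −u'' v dx = −[u'(x) v(x)]_0^π + ∫_0^π u'(x) v'(x) dx.
Thus ∫_0^π u'(x) v'(x) dx = ∫_0^π f(x) v(x) dx + [u'(x) v(x)]_0^π.
Choose V so that boundary terms are either known or forced to vanish.
u has homogeneous Neumann: u'(0) = u'(π) = 0. So [u' v]_0^π = 0·v(π) − 0·v(0) = 0 for any v; take V = H^1(0, π).
Weak formulation: find u (satisfying any essential BC) such that ∫_0^π u'(x) v'(x) dx = ∫_0^π f v dx for all v ∈ V (homogeneous Neumann, so boundary terms vanish).
Substituting f(x) = 3*cos(3*x), the right-hand side is ∫_0^π (3*cos(3*x)) v dx.
Compatibility check (pure Neumann): taking v ≡ 1 ∈ V gives 0 = ∫_0^π f dx + (0) − (0), i.e. ∫_0^π f dx must equal u'(0) − u'(π) = 0. Indeed ∫_0^π (3*cos(3*x)) dx = 0, so the data are compatible. The solution is then unique only up to an additive constant (fix it e.g. by requiring ∫_0^π u dx = 0).


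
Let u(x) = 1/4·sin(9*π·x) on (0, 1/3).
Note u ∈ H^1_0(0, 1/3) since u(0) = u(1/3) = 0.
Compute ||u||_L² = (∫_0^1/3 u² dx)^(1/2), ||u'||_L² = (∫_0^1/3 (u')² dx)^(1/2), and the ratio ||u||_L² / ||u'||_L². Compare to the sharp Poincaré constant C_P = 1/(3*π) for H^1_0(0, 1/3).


||u||_L² / ||u'||_L² = 1/(9*π) < C_P = 1/(3*π).

u(x) = 1/4·sin(9*π·x), so u'(x) = 9*π*cos(9*π*x)/4.
Writing u(x) = A·sin(kπx/L) with A = 1/4 and k = 3, use ∫_0^L sin²(kπx/L) dx = L/2 and ∫_0^L cos²(kπx/L) dx = L/2.
u² = 1/16·sin²(9*π·x) and (u')² = 81*π^2/16·cos²(9*π·x), and each of sin², cos² integrates to L/2 = 1/6 over (0, 1/3).
∫_0^1/3 u² dx = 1/96, so ||u||_L² = sqrt(6)/24.
∫_0^1/3 (u')² dx = 27*π^2/32, so ||u'||_L² = 3*sqrt(6)*π/8.
Ratio ||u||_L² / ||u'||_L² = 1/(9*π).
Sharp Poincaré constant on H^1_0(0, 1/3) is C_P = L/π = 1/(3*π), achieved by sin(3*π·x).
This is the k = 3 harmonic; the ratio L/(kπ) is strictly less than C_P = L/π, consistent with the sharp inequality ||u||_L² ≤ C_P ||u'||_L².


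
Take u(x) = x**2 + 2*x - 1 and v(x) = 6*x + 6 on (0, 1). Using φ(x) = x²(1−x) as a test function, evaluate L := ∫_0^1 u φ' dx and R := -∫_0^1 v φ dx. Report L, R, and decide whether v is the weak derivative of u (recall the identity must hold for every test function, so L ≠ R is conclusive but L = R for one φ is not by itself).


LHS = -4/15, RHS = -4/5. No, v is not the weak derivative of u.

u(x) = x**2 + 2*x - 1, classical derivative u'(x) = 2*x + 2.
φ(x) = x²(1−x), so φ'(x) = x*(2 - 3*x).
Note φ(0) = φ(1) = 0, so the boundary term u·φ vanishes.
LHS = ∫_0^1 u(x) φ'(x) dx = ∫_0^1 (-3*x^4 - 4*x^3 + 7*x^2 - 2*x) dx. Term by term:
  ∫_0^1 -3*x^4 dx = -3/5;  ∫_0^1 -4*x^3 dx = -1;  ∫_0^1 7*x^2 dx = 7/3;
  ∫_0^1 -2*x dx = -1.
Sum: -3/5 − 1 + 7/3 − 1 = -4/15.
So LHS = -4/15.
∫_0^1 v(x) φ(x) dx = ∫_0^1 (-6*x^4 + 6*x^2) dx. Term by term:
  ∫_0^1 -6*x^4 dx = -6/5;  ∫_0^1 6*x^2 dx = 2.
Sum: -6/5 + 2 = 4/5.
So RHS = -∫_0^1 v(x) φ(x) dx = -4/5.
LHS − RHS = 8/15 ≠ 0, so the identity fails.
(For a valid weak derivative the identity must hold for EVERY test function, in particular this one. The failure shows v is NOT the weak derivative of u.)
Correct weak derivative would be u'(x) = 2*x + 2.


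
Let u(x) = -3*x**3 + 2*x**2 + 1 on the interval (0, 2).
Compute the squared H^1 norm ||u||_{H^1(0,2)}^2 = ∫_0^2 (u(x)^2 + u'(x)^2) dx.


||u||_{H^1}^2 = 6802/21

The H^1 norm (squared) on an interval (0, L) is
  ||u||_{H^1}^2 = ∫_0^L u(x)^2 dx + ∫_0^L u'(x)^2 dx.
Compute u'(x) = -9*x**2 + 4*x.
Then u(x)^2 = 9*x**6 - 12*x**5 + 4*x**4 - 6*x**3 + 4*x**2 + 1 and u'(x)^2 = 81*x**4 - 72*x**3 + 16*x**2.
Integrate each monomial from 0 to 2 using ∫_0^2 c·x^n dx = c·2^(n+1)/(n+1):
  ∫_0^2 u(x)^2 dx = ∫_0^2 (9*x^6 - 12*x^5 + 4*x^4 - 6*x^3 + 4*x^2 + 1) dx. Term by term:
    ∫_0^2 9*x^6 dx = 1152/7;  ∫_0^2 -12*x^5 dx = -128;  ∫_0^2 4*x^4 dx = 128/5;
    ∫_0^2 -6*x^3 dx = -24;  ∫_0^2 4*x^2 dx = 32/3;  ∫_0^2 1 dx = 2.
  Sum: 1152/7 − 128 + 128/5 − 24 + 32/3 + 2 = 5338/105.
  ∫_0^2 u'(x)^2 dx = ∫_0^2 (81*x^4 - 72*x^3 + 16*x^2) dx. Term by term:
    ∫_0^2 81*x^4 dx = 2592/5;  ∫_0^2 -72*x^3 dx = -288;  ∫_0^2 16*x^2 dx = 128/3.
  Sum: 2592/5 − 288 + 128/3 = 4096/15.
Adding: ||u||_{H^1}^2 = 5338/105 + 4096/15 = 6802/21.


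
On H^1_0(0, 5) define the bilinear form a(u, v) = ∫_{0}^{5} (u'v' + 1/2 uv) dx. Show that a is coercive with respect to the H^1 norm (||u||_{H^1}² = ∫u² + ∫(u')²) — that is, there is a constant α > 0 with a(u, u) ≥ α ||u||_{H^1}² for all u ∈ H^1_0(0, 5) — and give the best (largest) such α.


α = (π^2 + 25/2)/(π^2 + 25)

Coercivity of a(·,·) on H^1_0(0, 5) means a(u, u) ≥ α ||u||_{H^1}² for every u ∈ H^1_0.
The interval has length L = 5, and Poincaré/coercivity depend only on L. Here a(u, u) = ∫(u')² + (1/2)·∫u².
Here 0 < c = 1/2 < 1. The condition a(u,u) ≥ α||u||_{H^1}² reads (1−α)∫(u')² ≥ (α−c)∫u². Any admissible α is ≤ 1 (rapidly oscillating u have ∫u²/∫(u')² → 0), and α = 1 would force 0 ≥ (1−c)∫u², impossible since c < 1; so 1−α > 0. By the sharp Poincaré inequality on H^1_0 of an interval of length L, ∫(u')² ≥ (π/L)²∫u² with equality for the first sine mode sin(π(x−x₀)/L) (x₀ the left endpoint), so the inequality holds for all u iff (1−α)(π/L)² ≥ α − c, i.e. α ≤ ((π/L)² + c)/((π/L)² + 1) = (1 + c(L/π)²)/(1 + (L/π)²). With (π/L)² = π^2/25 and c = 1/2, the largest admissible constant is α = ((π/L)² + c)/((π/L)² + 1).
Simplifying, α = (π^2 + 25/2)/(π^2 + 25).


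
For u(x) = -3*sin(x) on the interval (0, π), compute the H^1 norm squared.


||u||_{H^1(0,π)}^2 = 9*π

u'(x) = -3*cos(x).
Expand u² and (u')² and integrate term by term on (0, π), using: for integers n ≥ 1, ∫_0^π sin²(nx) dx = ∫_0^π cos²(nx) dx = π/2; for n ≠ n', ∫_0^π sin(nx)sin(n'x) dx = ∫_0^π cos(nx)cos(n'x) dx = 0; and by product-to-sum, ∫_0^π sin(nx)cos(n'x) dx = ½∫_0^π [sin((n+n')x) + sin((n−n')x)] dx, which is 0 when n+n' is even and 2n/(n²−n'²) when n+n' is odd (it need not vanish on (0, π)).
  u² squared terms: (-3)²·∫sin(x)² dx = 9·π/2 = 9*π/2.
  So ∫_0^π u² dx = 9*π/2.
  (u')² squared terms: (-3)²·∫cos(x)² dx = 9·π/2 = 9*π/2.
  So ∫_0^π (u')² dx = 9*π/2.
||u||_{H^1}^2 = (9*π/2) + (9*π/2) = 9*π.


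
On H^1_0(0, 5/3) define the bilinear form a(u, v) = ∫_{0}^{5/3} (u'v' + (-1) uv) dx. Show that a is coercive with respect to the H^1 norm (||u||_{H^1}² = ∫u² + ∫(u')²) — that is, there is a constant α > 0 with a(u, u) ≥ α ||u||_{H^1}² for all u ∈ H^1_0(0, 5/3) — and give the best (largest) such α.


α = (-25 + 9*π^2)/(25 + 9*π^2)

Coercivity of a(·,·) on H^1_0(0, 5/3) means a(u, u) ≥ α ||u||_{H^1}² for every u ∈ H^1_0.
The interval has length L = 5/3, and Poincaré/coercivity depend only on L. Here a(u, u) = ∫(u')² + (-1)·∫u².
Here c = -1 < 0 with |c| < (π/L)² = 9*π^2/25, so coercivity still holds. The condition a(u,u) ≥ α||u||_{H^1}² reads (1−α)∫(u')² ≥ (α−c)∫u². Any admissible α is ≤ 1 (rapidly oscillating u have ∫u²/∫(u')² → 0), and α = 1 would force 0 ≥ (1−c)∫u², impossible since c < 1; so 1−α > 0. By the sharp Poincaré inequality on H^1_0 of an interval of length L, ∫(u')² ≥ (π/L)²∫u² with equality for the first sine mode sin(π(x−x₀)/L) (x₀ the left endpoint), so the inequality holds for all u iff (1−α)(π/L)² ≥ α − c, i.e. α ≤ ((π/L)² + c)/((π/L)² + 1) = (1 + c(L/π)²)/(1 + (L/π)²). (Direct route, valid since c ≤ 0: Poincaré gives c∫u² ≥ c(L/π)²∫(u')², so a(u,u) ≥ (1 + c(L/π)²)∫(u')², while ||u||_{H^1}² ≤ (1 + (L/π)²)∫(u')²; dividing yields the same α.) With (π/L)² = 9*π^2/25 and c = -1, the largest admissible constant is α = ((π/L)² + c)/((π/L)² + 1).
Simplifying, α = (-25 + 9*π^2)/(25 + 9*π^2).


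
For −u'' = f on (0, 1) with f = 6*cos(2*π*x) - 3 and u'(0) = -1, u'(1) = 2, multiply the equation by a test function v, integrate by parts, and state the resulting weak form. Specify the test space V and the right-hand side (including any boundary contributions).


V = H^1(0, 1) (v unrestricted at boundary; u is determined up to an additive constant); weak form: ∫_0^1 u'v' dx = ∫_0^1 (6*cos(2*π*x) - 3) v dx + 2·v(1) + v(0) for all v ∈ V.

Multiply both sides by a test function v and integrate from 0 to 1:
  ∫_0^1 −u''(x) v(x) dx = ∫_0^1 f(x) v(x) dx.
Integrate the LHS by parts once:
  ∫_0^1 −u'' v dx = −[u'(x) v(x)]_0^1 + ∫_0^1 u'(x) v'(x) dx.
Thus ∫_0^1 u'(x) v'(x) dx = ∫_0^1 f(x) v(x) dx + [u'(x) v(x)]_0^1.
Choose V so that boundary terms are either known or forced to vanish.
u has inhomogeneous Neumann u'(0) = -1, u'(1) = 2. [u' v]_0^1 = (2)·v(1) − (-1)·v(0) = 2·v(1) + v(0). Take V = H^1(0, 1); boundary term becomes part of RHS.
Weak formulation: find u (satisfying any essential BC) such that ∫_0^1 u'(x) v'(x) dx = ∫_0^1 f v dx + 2·v(1) + v(0) for all v ∈ V (Neumann data are natural BCs: they enter the RHS as boundary terms).
Substituting f(x) = 6*cos(2*π*x) - 3, the right-hand side is ∫_0^1 (6*cos(2*π*x) - 3) v dx + 2·v(1) + v(0).
Compatibility check (pure Neumann): taking v ≡ 1 ∈ V gives 0 = ∫_0^1 f dx + (2) − (-1), i.e. ∫_0^1 f dx must equal u'(0) − u'(1) = -3. Indeed ∫_0^1 (6*cos(2*π*x) - 3) dx = -3, so the data are compatible. The solution is then unique only up to an additive constant (fix it e.g. by requiring ∫_0^1 u dx = 0).


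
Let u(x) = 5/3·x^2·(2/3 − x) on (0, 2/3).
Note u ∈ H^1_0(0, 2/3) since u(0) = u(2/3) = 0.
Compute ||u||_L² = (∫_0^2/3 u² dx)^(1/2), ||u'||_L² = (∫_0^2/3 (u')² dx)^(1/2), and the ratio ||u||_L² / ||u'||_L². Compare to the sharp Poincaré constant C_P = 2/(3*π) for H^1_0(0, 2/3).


||u||_L² / ||u'||_L² = sqrt(14)/21 < C_P = 2/(3*π).

u(x) = 5/3·x^2·(2/3 − x), so u'(x) = 5*x*(4 - 9*x)/9.
u(x) = 5/3·x^2·(2/3 − x) vanishes at x = 0 and x = 2/3, so u ∈ H^1_0(0, 2/3). Differentiate via the product rule and integrate the resulting polynomials term by term.
  ∫_0^2/3 u² dx = ∫_0^2/3 (25*x^6/9 - 100*x^5/27 + 100*x^4/81) dx. Term by term:
    ∫_0^2/3 25*x^6/9 dx = 3200/137781;  ∫_0^2/3 -100*x^5/27 dx = -3200/59049;  ∫_0^2/3 100*x^4/81 dx = 640/19683.
  Sum: 3200/137781 − 3200/59049 + 640/19683 = 640/413343.
  ∫_0^2/3 (u')² dx = ∫_0^2/3 (25*x^4 - 200*x^3/9 + 400*x^2/81) dx. Term by term:
    ∫_0^2/3 25*x^4 dx = 160/243;  ∫_0^2/3 -200*x^3/9 dx = -800/729;  ∫_0^2/3 400*x^2/81 dx = 3200/6561.
  Sum: 160/243 − 800/729 + 3200/6561 = 320/6561.
∫_0^2/3 u² dx = 640/413343, so ||u||_L² = 8*sqrt(70)/1701.
∫_0^2/3 (u')² dx = 320/6561, so ||u'||_L² = 8*sqrt(5)/81.
Ratio ||u||_L² / ||u'||_L² = sqrt(14)/21.
Sharp Poincaré constant on H^1_0(0, 2/3) is C_P = L/π = 2/(3*π), achieved by sin(3*π/2·x).
A polynomial bump cannot attain the sharp Poincaré constant (only the first sine eigenfunction does), so the ratio is strictly less than C_P, consistent with ||u||_L² ≤ C_P ||u'||_L².


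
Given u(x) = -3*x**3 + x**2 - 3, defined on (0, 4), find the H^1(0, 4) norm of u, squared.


||u||_{H^1}^2 = 3423428/105

The H^1 norm (squared) on an interval (0, L) is
  ||u||_{H^1}^2 = ∫_0^L u(x)^2 dx + ∫_0^L u'(x)^2 dx.
Compute u'(x) = -9*x**2 + 2*x.
Then u(x)^2 = 9*x**6 - 6*x**5 + x**4 + 18*x**3 - 6*x**2 + 9 and u'(x)^2 = 81*x**4 - 36*x**3 + 4*x**2.
Integrate each monomial from 0 to 4 using ∫_0^4 c·x^n dx = c·4^(n+1)/(n+1):
  ∫_0^4 u(x)^2 dx = ∫_0^4 (9*x^6 - 6*x^5 + x^4 + 18*x^3 - 6*x^2 + 9) dx. Term by term:
    ∫_0^4 9*x^6 dx = 147456/7;  ∫_0^4 -6*x^5 dx = -4096;  ∫_0^4 x^4 dx = 1024/5;
    ∫_0^4 18*x^3 dx = 1152;  ∫_0^4 -6*x^2 dx = -128;  ∫_0^4 9 dx = 36.
  Sum: 147456/7 − 4096 + 1024/5 + 1152 − 128 + 36 = 638188/35.
  ∫_0^4 u'(x)^2 dx = ∫_0^4 (81*x^4 - 36*x^3 + 4*x^2) dx. Term by term:
    ∫_0^4 81*x^4 dx = 82944/5;  ∫_0^4 -36*x^3 dx = -2304;  ∫_0^4 4*x^2 dx = 256/3.
  Sum: 82944/5 − 2304 + 256/3 = 215552/15.
Adding: ||u||_{H^1}^2 = 638188/35 + 215552/15 = 3423428/105.


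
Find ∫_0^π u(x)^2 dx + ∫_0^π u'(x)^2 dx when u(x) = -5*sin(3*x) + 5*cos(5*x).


||u||_{H^1(0,π)}^2 = 450*π

u'(x) = -25*sin(5*x) - 15*cos(3*x).
Expand u² and (u')² and integrate term by term on (0, π), using: for integers n ≥ 1, ∫_0^π sin²(nx) dx = ∫_0^π cos²(nx) dx = π/2; for n ≠ n', ∫_0^π sin(nx)sin(n'x) dx = ∫_0^π cos(nx)cos(n'x) dx = 0; and by product-to-sum, ∫_0^π sin(nx)cos(n'x) dx = ½∫_0^π [sin((n+n')x) + sin((n−n')x)] dx, which is 0 when n+n' is even and 2n/(n²−n'²) when n+n' is odd (it need not vanish on (0, π)).
  u² squared terms: (-5)²·∫sin(3x)² dx = 25·π/2 = 25*π/2;  (5)²·∫cos(5x)² dx = 25·π/2 = 25*π/2.
  u² cross terms: 2·(-5)·(5)·∫sin(3x)·cos(5x) dx = -50·(0) = 0.
  So ∫_0^π u² dx = 25*π/2 + 25*π/2 + 0 = 25*π.
  (u')² squared terms: (-25)²·∫sin(5x)² dx = 625·π/2 = 625*π/2;  (-15)²·∫cos(3x)² dx = 225·π/2 = 225*π/2.
  (u')² cross terms: 2·(-25)·(-15)·∫sin(5x)·cos(3x) dx = 750·(0) = 0.
  So ∫_0^π (u')² dx = 625*π/2 + 225*π/2 + 0 = 425*π.
||u||_{H^1}^2 = (25*π) + (425*π) = 450*π.


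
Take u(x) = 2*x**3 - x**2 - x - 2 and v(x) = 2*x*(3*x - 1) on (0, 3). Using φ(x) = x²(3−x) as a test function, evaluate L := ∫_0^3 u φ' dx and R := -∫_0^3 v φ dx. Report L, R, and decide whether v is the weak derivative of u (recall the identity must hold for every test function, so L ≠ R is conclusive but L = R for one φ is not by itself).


LHS = -459/4, RHS = -243/2. No, v is not the weak derivative of u.

u(x) = 2*x**3 - x**2 - x - 2, classical derivative u'(x) = 6*x**2 - 2*x - 1.
φ(x) = x²(3−x), so φ'(x) = 3*x*(2 - x).
Note φ(0) = φ(3) = 0, so the boundary term u·φ vanishes.
LHS = ∫_0^3 u(x) φ'(x) dx = ∫_0^3 (-6*x^5 + 15*x^4 - 3*x^3 - 12*x) dx. Term by term:
  ∫_0^3 -6*x^5 dx = -729;  ∫_0^3 15*x^4 dx = 729;  ∫_0^3 -3*x^3 dx = -243/4;
  ∫_0^3 -12*x dx = -54.
Sum: -729 + 729 − 243/4 − 54 = -459/4.
So LHS = -459/4.
∫_0^3 v(x) φ(x) dx = ∫_0^3 (-6*x^5 + 20*x^4 - 6*x^3) dx. Term by term:
  ∫_0^3 -6*x^5 dx = -729;  ∫_0^3 20*x^4 dx = 972;  ∫_0^3 -6*x^3 dx = -243/2.
Sum: -729 + 972 − 243/2 = 243/2.
So RHS = -∫_0^3 v(x) φ(x) dx = -243/2.
LHS − RHS = 27/4 ≠ 0, so the identity fails.
(For a valid weak derivative the identity must hold for EVERY test function, in particular this one. The failure shows v is NOT the weak derivative of u.)
Correct weak derivative would be u'(x) = 6*x**2 - 2*x - 1.


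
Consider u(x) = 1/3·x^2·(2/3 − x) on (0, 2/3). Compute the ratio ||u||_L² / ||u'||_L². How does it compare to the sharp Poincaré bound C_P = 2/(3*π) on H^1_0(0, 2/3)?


||u||_L² / ||u'||_L² = sqrt(14)/21 < C_P = 2/(3*π).

u(x) = 1/3·x^2·(2/3 − x), so u'(x) = x*(4 - 9*x)/9.
u(x) = 1/3·x^2·(2/3 − x) vanishes at x = 0 and x = 2/3, so u ∈ H^1_0(0, 2/3). Differentiate via the product rule and integrate the resulting polynomials term by term.
  ∫_0^2/3 u² dx = ∫_0^2/3 (x^6/9 - 4*x^5/27 + 4*x^4/81) dx. Term by term:
    ∫_0^2/3 x^6/9 dx = 128/137781;  ∫_0^2/3 -4*x^5/27 dx = -128/59049;  ∫_0^2/3 4*x^4/81 dx = 128/98415.
  Sum: 128/137781 − 128/59049 + 128/98415 = 128/2066715.
  ∫_0^2/3 (u')² dx = ∫_0^2/3 (x^4 - 8*x^3/9 + 16*x^2/81) dx. Term by term:
    ∫_0^2/3 x^4 dx = 32/1215;  ∫_0^2/3 -8*x^3/9 dx = -32/729;  ∫_0^2/3 16*x^2/81 dx = 128/6561.
  Sum: 32/1215 − 32/729 + 128/6561 = 64/32805.
∫_0^2/3 u² dx = 128/2066715, so ||u||_L² = 8*sqrt(70)/8505.
∫_0^2/3 (u')² dx = 64/32805, so ||u'||_L² = 8*sqrt(5)/405.
Ratio ||u||_L² / ||u'||_L² = sqrt(14)/21.
Sharp Poincaré constant on H^1_0(0, 2/3) is C_P = L/π = 2/(3*π), achieved by sin(3*π/2·x).
A polynomial bump cannot attain the sharp Poincaré constant (only the first sine eigenfunction does), so the ratio is strictly less than C_P, consistent with ||u||_L² ≤ C_P ||u'||_L².


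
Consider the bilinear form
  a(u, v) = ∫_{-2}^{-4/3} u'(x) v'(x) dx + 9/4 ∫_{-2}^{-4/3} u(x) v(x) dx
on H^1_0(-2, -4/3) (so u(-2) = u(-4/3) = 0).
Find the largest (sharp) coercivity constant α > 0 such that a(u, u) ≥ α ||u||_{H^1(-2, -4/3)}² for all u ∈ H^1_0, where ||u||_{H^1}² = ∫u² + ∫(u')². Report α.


α = 1

Coercivity of a(·,·) on H^1_0(-2, -4/3) means a(u, u) ≥ α ||u||_{H^1}² for every u ∈ H^1_0.
The interval has length L = 2/3, and Poincaré/coercivity depend only on L. Here a(u, u) = ∫(u')² + (9/4)·∫u².
Here c = 9/4 ≥ 1, so a(u,u) = ∫(u')² + c∫u² ≥ ∫(u')² + ∫u² = ||u||_{H^1}², i.e. α = 1 works. No larger α is possible: a(u,u) ≥ α||u||_{H^1}² means (1−α)∫(u')² ≥ (α−c)∫u², and for the modes u_n = sin(nπ(x−x₀)/L) (x₀ the left endpoint) one has ∫u_n²/∫(u_n')² = (L/(nπ))² → 0, so a(u_n,u_n)/||u_n||_{H^1}² → 1. Hence the optimal constant is α = 1.
Therefore α = 1.


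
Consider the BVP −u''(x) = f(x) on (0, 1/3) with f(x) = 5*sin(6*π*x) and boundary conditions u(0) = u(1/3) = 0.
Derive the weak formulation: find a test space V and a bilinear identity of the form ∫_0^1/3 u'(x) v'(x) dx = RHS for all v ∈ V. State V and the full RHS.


V = H^1_0(0, 1/3) (so v(0) = v(1/3) = 0); weak form: ∫_0^1/3 u'v' dx = ∫_0^1/3 (5*sin(6*π*x)) v dx for all v ∈ V.

Multiply both sides by a test function v and integrate from 0 to 1/3:
  ∫_0^1/3 −u''(x) v(x) dx = ∫_0^1/3 f(x) v(x) dx.
Integrate the LHS by parts once:
  ∫_0^1/3 −u'' v dx = −[u'(x) v(x)]_0^1/3 + ∫_0^1/3 u'(x) v'(x) dx.
Thus ∫_0^1/3 u'(x) v'(x) dx = ∫_0^1/3 f(x) v(x) dx + [u'(x) v(x)]_0^1/3.
Choose V so that boundary terms are either known or forced to vanish.
u is Dirichlet: u(0) = u(1/3) = 0. Let V = H^1_0(0, 1/3); then v(0) = v(1/3) = 0, and [u' v]_0^1/3 = 0.
Weak formulation: find u (satisfying any essential BC) such that ∫_0^1/3 u'(x) v'(x) dx = ∫_0^1/3 f v dx for all v ∈ V.
Substituting f(x) = 5*sin(6*π*x), the right-hand side is ∫_0^1/3 (5*sin(6*π*x)) v dx.


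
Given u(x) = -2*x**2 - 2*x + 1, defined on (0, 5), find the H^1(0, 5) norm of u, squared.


||u||_{H^1}^2 = 13775/3

The H^1 norm (squared) on an interval (0, L) is
  ||u||_{H^1}^2 = ∫_0^L u(x)^2 dx + ∫_0^L u'(x)^2 dx.
Compute u'(x) = -4*x - 2.
Then u(x)^2 = 4*x**4 + 8*x**3 - 4*x + 1 and u'(x)^2 = 16*x**2 + 16*x + 4.
Integrate each monomial from 0 to 5 using ∫_0^5 c·x^n dx = c·5^(n+1)/(n+1):
  ∫_0^5 u(x)^2 dx = ∫_0^5 (4*x^4 + 8*x^3 - 4*x + 1) dx. Term by term:
    ∫_0^5 4*x^4 dx = 2500;  ∫_0^5 8*x^3 dx = 1250;  ∫_0^5 -4*x dx = -50;
    ∫_0^5 1 dx = 5.
  Sum: 2500 + 1250 − 50 + 5 = 3705.
  ∫_0^5 u'(x)^2 dx = ∫_0^5 (16*x^2 + 16*x + 4) dx. Term by term:
    ∫_0^5 16*x^2 dx = 2000/3;  ∫_0^5 16*x dx = 200;  ∫_0^5 4 dx = 20.
  Sum: 2000/3 + 200 + 20 = 2660/3.
Adding: ||u||_{H^1}^2 = 3705 + 2660/3 = 13775/3.


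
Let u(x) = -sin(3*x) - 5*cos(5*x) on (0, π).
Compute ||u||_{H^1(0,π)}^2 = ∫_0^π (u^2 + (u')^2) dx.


||u||_{H^1(0,π)}^2 = 330*π

u'(x) = 25*sin(5*x) - 3*cos(3*x).
Expand u² and (u')² and integrate term by term on (0, π), using: for integers n ≥ 1, ∫_0^π sin²(nx) dx = ∫_0^π cos²(nx) dx = π/2; for n ≠ n', ∫_0^π sin(nx)sin(n'x) dx = ∫_0^π cos(nx)cos(n'x) dx = 0; and by product-to-sum, ∫_0^π sin(nx)cos(n'x) dx = ½∫_0^π [sin((n+n')x) + sin((n−n')x)] dx, which is 0 when n+n' is even and 2n/(n²−n'²) when n+n' is odd (it need not vanish on (0, π)).
  u² squared terms: (-1)²·∫sin(3x)² dx = 1·π/2 = π/2;  (-5)²·∫cos(5x)² dx = 25·π/2 = 25*π/2.
  u² cross terms: 2·(-1)·(-5)·∫sin(3x)·cos(5x) dx = 10·(0) = 0.
  So ∫_0^π u² dx = π/2 + 25*π/2 + 0 = 13*π.
  (u')² squared terms: (-3)²·∫cos(3x)² dx = 9·π/2 = 9*π/2;  (25)²·∫sin(5x)² dx = 625·π/2 = 625*π/2.
  (u')² cross terms: 2·(-3)·(25)·∫cos(3x)·sin(5x) dx = -150·(0) = 0.
  So ∫_0^π (u')² dx = 9*π/2 + 625*π/2 + 0 = 317*π.
||u||_{H^1}^2 = (13*π) + (317*π) = 330*π.


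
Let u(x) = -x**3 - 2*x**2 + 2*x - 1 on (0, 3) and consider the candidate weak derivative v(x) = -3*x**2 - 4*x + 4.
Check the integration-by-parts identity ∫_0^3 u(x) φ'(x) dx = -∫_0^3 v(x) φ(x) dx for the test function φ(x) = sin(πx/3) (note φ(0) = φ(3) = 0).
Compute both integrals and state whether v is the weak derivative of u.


LHS = -324/π^3 + 105/π, RHS = -324/π^3 + 93/π. No, v is not the weak derivative of u.

u(x) = -x**3 - 2*x**2 + 2*x - 1, classical derivative u'(x) = -3*x**2 - 4*x + 2.
φ(x) = sin(πx/3), so φ'(x) = π*cos(π*x/3)/3.
Note φ(0) = φ(3) = 0, so the boundary term u·φ vanishes.
LHS = ∫_0^3 u(x) φ'(x) dx = ∫_0^3 (-π*x^3*cos(π*x/3)/3 - 2*π*x^2*cos(π*x/3)/3 + 2*π*x*cos(π*x/3)/3 - π*cos(π*x/3)/3) dx. Term by term:
  ∫_0^3 -π*cos(π*x/3)/3 dx = 0;  ∫_0^3 -2*π*x^2*cos(π*x/3)/3 dx = 36/π;  ∫_0^3 -π*x^3*cos(π*x/3)/3 dx = -324/π^3 + 81/π;
  ∫_0^3 2*π*x*cos(π*x/3)/3 dx = -12/π.
Sum: 0 + 36/π + -324/π^3 + 81/π − 12/π = -324/π^3 + 105/π.
So LHS = -324/π^3 + 105/π.
∫_0^3 v(x) φ(x) dx = ∫_0^3 (-3*x^2*sin(π*x/3) - 4*x*sin(π*x/3) + 4*sin(π*x/3)) dx. Term by term:
  ∫_0^3 4*sin(π*x/3) dx = 24/π;  ∫_0^3 -4*x*sin(π*x/3) dx = -36/π;  ∫_0^3 -3*x^2*sin(π*x/3) dx = -81/π + 324/π^3.
Sum: 24/π − 36/π + -81/π + 324/π^3 = -93/π + 324/π^3.
So RHS = -∫_0^3 v(x) φ(x) dx = -324/π^3 + 93/π.
LHS − RHS = 12/π ≠ 0, so the identity fails.
(For a valid weak derivative the identity must hold for EVERY test function, in particular this one. The failure shows v is NOT the weak derivative of u.)
Correct weak derivative would be u'(x) = -3*x**2 - 4*x + 2.


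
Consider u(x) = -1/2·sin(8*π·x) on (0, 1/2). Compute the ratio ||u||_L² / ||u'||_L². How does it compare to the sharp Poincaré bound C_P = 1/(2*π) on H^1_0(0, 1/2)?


||u||_L² / ||u'||_L² = 1/(8*π) < C_P = 1/(2*π).

u(x) = -1/2·sin(8*π·x), so u'(x) = -4*π*cos(8*π*x).
Writing u(x) = A·sin(kπx/L) with A = -1/2 and k = 4, use ∫_0^L sin²(kπx/L) dx = L/2 and ∫_0^L cos²(kπx/L) dx = L/2.
u² = 1/4·sin²(8*π·x) and (u')² = 16*π^2·cos²(8*π·x), and each of sin², cos² integrates to L/2 = 1/4 over (0, 1/2).
∫_0^1/2 u² dx = 1/16, so ||u||_L² = 1/4.
∫_0^1/2 (u')² dx = 4*π^2, so ||u'||_L² = 2*π.
Ratio ||u||_L² / ||u'||_L² = 1/(8*π).
Sharp Poincaré constant on H^1_0(0, 1/2) is C_P = L/π = 1/(2*π), achieved by sin(2*π·x).
This is the k = 4 harmonic; the ratio L/(kπ) is strictly less than C_P = L/π, consistent with the sharp inequality ||u||_L² ≤ C_P ||u'||_L².


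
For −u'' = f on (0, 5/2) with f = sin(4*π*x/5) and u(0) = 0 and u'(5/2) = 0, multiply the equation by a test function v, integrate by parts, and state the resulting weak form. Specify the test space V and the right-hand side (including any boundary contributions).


V = {v ∈ H^1(0, 5/2) : v(0) = 0} (test functions vanish at x = 0 where u is specified); weak form: ∫_0^5/2 u'v' dx = ∫_0^5/2 (sin(4*π*x/5)) v dx for all v ∈ V.

Multiply both sides by a test function v and integrate from 0 to 5/2:
  ∫_0^5/2 −u''(x) v(x) dx = ∫_0^5/2 f(x) v(x) dx.
Integrate the LHS by parts once:
  ∫_0^5/2 −u'' v dx = −[u'(x) v(x)]_0^5/2 + ∫_0^5/2 u'(x) v'(x) dx.
Thus ∫_0^5/2 u'(x) v'(x) dx = ∫_0^5/2 f(x) v(x) dx + [u'(x) v(x)]_0^5/2.
Choose V so that boundary terms are either known or forced to vanish.
Mixed BC: u(0) = 0 (Dirichlet) and u'(5/2) = 0 (Neumann). Define V = {v ∈ H^1(0, 5/2) : v(0) = 0}. Then [u' v]_0^5/2 = u'(5/2)·v(5/2) − u'(0)·0 = 0.
Weak formulation: find u (satisfying any essential BC) such that ∫_0^5/2 u'(x) v'(x) dx = ∫_0^5/2 f v dx for all v ∈ V (Dirichlet at 0 absorbed into V; the Neumann datum at x = 5/2 is zero, so no boundary term remains).
Substituting f(x) = sin(4*π*x/5), the right-hand side is ∫_0^5/2 (sin(4*π*x/5)) v dx.
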